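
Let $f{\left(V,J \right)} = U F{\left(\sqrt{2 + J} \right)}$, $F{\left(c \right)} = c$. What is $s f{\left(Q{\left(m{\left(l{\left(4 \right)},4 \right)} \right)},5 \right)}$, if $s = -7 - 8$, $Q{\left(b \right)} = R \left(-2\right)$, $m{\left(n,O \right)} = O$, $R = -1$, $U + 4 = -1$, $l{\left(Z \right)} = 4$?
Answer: $75 \sqrt{7} \approx 198.43$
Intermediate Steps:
$U = -5$ ($U = -4 - 1 = -5$)
$Q{\left(b \right)} = 2$ ($Q{\left(b \right)} = \left(-1\right) \left(-2\right) = 2$)
$f{\left(V,J \right)} = - 5 \sqrt{2 + J}$
$s = -15$ ($s = -7 - 8 = -15$)
$s f{\left(Q{\left(m{\left(l{\left(4 \right)},4 \right)} \right)},5 \right)} = - 15 \left(- 5 \sqrt{2 + 5}\right) = - 15 \left(- 5 \sqrt{7}\right) = 75 \sqrt{7}$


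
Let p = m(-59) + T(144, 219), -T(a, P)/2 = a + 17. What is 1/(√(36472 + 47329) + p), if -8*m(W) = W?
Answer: -20136/972025 - 64*√83801/972025 ≈ -0.039776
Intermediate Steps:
m(W) = -W/8
T(a, P) = -34 - 2*a (T(a, P) = -2*(a + 17) = -2*(17 + a) = -34 - 2*a)
p = -2517/8 (p = -⅛*(-59) + (-34 - 2*144) = 59/8 + (-34 - 288) = 59/8 - 322 = -2517/8 ≈ -314.63)
1/(√(36472 + 47329) + p) = 1/(√(36472 + 47329) - 2517/8) = 1/(√83801 - 2517/8) = 1/(-2517/8 + √83801)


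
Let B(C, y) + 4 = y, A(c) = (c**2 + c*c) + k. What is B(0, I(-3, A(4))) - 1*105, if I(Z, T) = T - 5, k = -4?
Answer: -86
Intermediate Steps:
A(c) = -4 + 2*c**2 (A(c) = (c**2 + c*c) - 4 = (c**2 + c**2) - 4 = 2*c**2 - 4 = -4 + 2*c**2)
I(Z, T) = -5 + T
B(C, y) = -4 + y
B(0, I(-3, A(4))) - 1*105 = (-4 + (-5 + (-4 + 2*4**2))) - 1*105 = (-4 + (-5 + (-4 + 2*16))) - 105 = (-4 + (-5 + (-4 + 32))) - 105 = (-4 + (-5 + 28)) - 105 = (-4 + 23) - 105 = 19 - 105 = -86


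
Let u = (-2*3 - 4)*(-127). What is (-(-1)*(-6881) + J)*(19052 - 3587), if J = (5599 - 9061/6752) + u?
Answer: -1393164525/6752 ≈ -2.0633e+5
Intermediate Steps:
u = 1270 (u = (-6 - 4)*(-127) = -10*(-127) = 1270)
J = 46370427/6752 (J = (5599 - 9061/6752) + 1270 = 37795387/6752 + 1270 = 46370427/6752 ≈ 6867.7)
(-(-1)*(-6881) + J)*(19052 - 3587) = (-(-1)*(-6881) + 46370427/6752)*(19052 - 3587) = (-1*6881 + 46370427/6752)*15465 = (-6881 + 46370427/6752)*15465 = -90085/6752*15465 = -1393164525/6752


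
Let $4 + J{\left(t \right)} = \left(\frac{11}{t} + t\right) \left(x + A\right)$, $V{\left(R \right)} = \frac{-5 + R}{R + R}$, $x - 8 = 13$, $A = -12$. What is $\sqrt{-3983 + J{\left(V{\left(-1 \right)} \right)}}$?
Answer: $i \sqrt{3927} \approx 62.666 i$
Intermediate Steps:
$x = 21$ ($x = 8 + 13 = 21$)
$V{\left(R \right)} = \frac{-5 + R}{2 R}$
$J{\left(t \right)} = -4 + 9 t + \frac{99}{t}$ ($J{\left(t \right)} = -4 + \left(\frac{11}{t} + t\right) \left(21 - 12\right) = -4 + \left(t + \frac{11}{t}\right) 9 = -4 + \left(9 t + \frac{99}{t}\right) = -4 + 9 t + \frac{99}{t}$)
$\sqrt{-3983 + J{\left(V{\left(-1 \right)} \right)}} = \sqrt{-3983 + \left(-4 + 9 \frac{-5 - 1}{2 \left(-1\right)} + \frac{99}{\frac{1}{2} \frac{1}{-1} \left(-5 - 1\right)}\right)} = \sqrt{-3983 + \left(-4 + 9 \cdot \frac{1}{2} \left(-1\right) \left(-6\right) + \frac{99}{\frac{1}{2} \left(-1\right) \left(-6\right)}\right)} = \sqrt{-3983 + \left(-4 + 9 \cdot 3 + \frac{99}{3}\right)} = \sqrt{-3983 + \left(-4 + 27 + 99 \cdot \frac{1}{3}\right)} = \sqrt{-3983 + \left(-4 + 27 + 33\right)} = \sqrt{-3983 + 56} = \sqrt{-3927} = i \sqrt{3927}$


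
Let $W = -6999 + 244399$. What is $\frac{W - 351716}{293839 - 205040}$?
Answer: $- \frac{114316}{88799} \approx -1.2874$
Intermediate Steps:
$W = 237400$
$\frac{W - 351716}{293839 - 205040} = \frac{237400 - 351716}{293839 - 205040} = - \frac{114316}{88799}$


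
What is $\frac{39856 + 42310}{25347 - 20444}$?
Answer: $\frac{82166}{4903} \approx 16.758$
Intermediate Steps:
$\frac{39856 + 42310}{25347 - 20444} = \frac{82166}{25347 - 20444} = \frac{82166}{4903}$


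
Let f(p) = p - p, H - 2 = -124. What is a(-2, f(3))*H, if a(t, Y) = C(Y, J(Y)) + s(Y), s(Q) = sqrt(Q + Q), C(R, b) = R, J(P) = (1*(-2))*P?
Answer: 0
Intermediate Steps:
H = -122 (H = 2 - 124 = -122)
J(P) = -2*P
f(p) = 0
s(Q) = sqrt(2)*sqrt(Q) (s(Q) = sqrt(2*Q) = sqrt(2)*sqrt(Q))
a(t, Y) = Y + sqrt(2)*sqrt(Y)
a(-2, f(3))*H = (0 + sqrt(2)*sqrt(0))*(-122) = (0 + sqrt(2)*0)*(-122) = (0 + 0)*(-122) = 0*(-122) = 0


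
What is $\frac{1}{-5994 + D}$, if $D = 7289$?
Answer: $\frac{1}{1295} \approx 0.0007722$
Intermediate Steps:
$\frac{1}{-5994 + D} = \frac{1}{-5994 + 7289} = \frac{1}{1295}$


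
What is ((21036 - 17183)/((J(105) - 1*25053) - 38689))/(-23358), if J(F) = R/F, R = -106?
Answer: 134855/52111822576 ≈ 2.5878e-6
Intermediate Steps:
J(F) = -106/F
((21036 - 17183)/((J(105) - 1*25053) - 38689))/(-23358) = ((21036 - 17183)/((-106/105 - 1*25053) - 38689))/(-23358) = (3853/((-106*1/105 - 25053) - 38689))*(-1/23358) = (3853/((-106/105 - 25053) - 38689))*(-1/23358) = (3853/(-2630671/105 - 38689))*(-1/23358) = (3853/(-6693016/105))*(-1/23358) = (3853*(-105/6693016))*(-1/23358) = -404565/6693016*(-1/23358) = 134855/52111822576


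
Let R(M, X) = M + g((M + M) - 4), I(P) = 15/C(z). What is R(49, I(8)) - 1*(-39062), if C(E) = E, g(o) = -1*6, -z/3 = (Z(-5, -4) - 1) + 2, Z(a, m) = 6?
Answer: 39105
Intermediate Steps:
z = -21 (z = -3*((6 - 1) + 2) = -3*(5 + 2) = -3*7 = -21)
g(o) = -6
I(P) = -5/7 (I(P) = 15/(-21) = 15*(-1/21) = -5/7)
R(M, X) = -6 + M (R(M, X) = M - 6 = -6 + M)
R(49, I(8)) - 1*(-39062) = (-6 + 49) - 1*(-39062) = 43 + 39062 = 39105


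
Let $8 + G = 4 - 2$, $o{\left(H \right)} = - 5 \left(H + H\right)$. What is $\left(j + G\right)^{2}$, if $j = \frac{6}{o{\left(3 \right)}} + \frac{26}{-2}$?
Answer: $\frac{9216}{25} \approx 368.64$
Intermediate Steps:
$o{\left(H \right)} = - 10 H$ ($o{\left(H \right)} = - 5 \cdot 2 H = - 10 H$)
$G = -6$ ($G = -8 + \left(4 - 2\right) = -8 + 2 = -6$)
$j = - \frac{66}{5}$ ($j = \frac{6}{\left(-10\right) 3} + \frac{26}{-2} = \frac{6}{-30} + 26 \left(- \frac{1}{2}\right) = 6 \left(- \frac{1}{30}\right) - 13 = - \frac{1}{5} - 13 = - \frac{66}{5} \approx -13.2$)
$\left(j + G\right)^{2} = \left(- \frac{66}{5} - 6\right)^{2} = \left(- \frac{96}{5}\right)^{2} = \frac{9216}{25}$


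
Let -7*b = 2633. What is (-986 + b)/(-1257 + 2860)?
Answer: -9535/11221 ≈ -0.84975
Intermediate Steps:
b = -2633/7 (b = -⅐*2633 = -2633/7 ≈ -376.14)
(-986 + b)/(-1257 + 2860) = (-986 - 2633/7)/(-1257 + 2860) = -9535/7/1603 = -9535/7*1/1603 = -9535/11221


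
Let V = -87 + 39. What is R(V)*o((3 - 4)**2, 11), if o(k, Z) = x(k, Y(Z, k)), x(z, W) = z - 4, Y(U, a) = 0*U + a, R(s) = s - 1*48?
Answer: 288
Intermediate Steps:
V = -48
R(s) = -48 + s (R(s) = s - 48 = -48 + s)
Y(U, a) = a (Y(U, a) = 0 + a = a)
x(z, W) = -4 + z
o(k, Z) = -4 + k
R(V)*o((3 - 4)**2, 11) = (-48 - 48)*(-4 + (3 - 4)**2) = -96*(-4 + (-1)**2) = -96*(-4 + 1) = -96*(-3) = 288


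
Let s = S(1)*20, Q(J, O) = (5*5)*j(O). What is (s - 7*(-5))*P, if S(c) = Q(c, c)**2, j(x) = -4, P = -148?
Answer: -29605180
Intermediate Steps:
Q(J, O) = -100 (Q(J, O) = (5*5)*(-4) = 25*(-4) = -100)
S(c) = 10000 (S(c) = (-100)**2 = 10000)
s = 200000 (s = 10000*20 = 200000)
(s - 7*(-5))*P = (200000 - 7*(-5))*(-148) = (200000 + 35)*(-148) = 200035*(-148) = -29605180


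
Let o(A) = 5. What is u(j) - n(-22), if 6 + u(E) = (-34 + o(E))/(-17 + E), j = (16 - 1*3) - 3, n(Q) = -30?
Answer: 197/7 ≈ 28.143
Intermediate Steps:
j = 10 (j = (16 - 3) - 3 = 13 - 3 = 10)
u(E) = -6 - 29/(-17 + E) (u(E) = -6 + (-34 + 5)/(-17 + E) = -6 - 29/(-17 + E))
u(j) - n(-22) = (73 - 6*10)/(-17 + 10) - 1*(-30) = (73 - 60)/(-7) + 30 = -⅐*13 + 30 = -13/7 + 30 = 197/7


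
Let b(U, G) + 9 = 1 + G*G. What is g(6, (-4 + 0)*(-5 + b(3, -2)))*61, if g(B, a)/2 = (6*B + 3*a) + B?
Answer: 18300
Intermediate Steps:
b(U, G) = -8 + G² (b(U, G) = -9 + (1 + G*G) = -9 + (1 + G²) = -8 + G²)
g(B, a) = 6*a + 14*B (g(B, a) = 2*((6*B + 3*a) + B) = 2*((3*a + 6*B) + B) = 2*(3*a + 7*B) = 6*a + 14*B)
g(6, (-4 + 0)*(-5 + b(3, -2)))*61 = (6*((-4 + 0)*(-5 + (-8 + (-2)²))) + 14*6)*61 = (6*(-4*(-5 + (-8 + 4))) + 84)*61 = (6*(-4*(-5 - 4)) + 84)*61 = (6*(-4*(-9)) + 84)*61 = (6*36 + 84)*61 = (216 + 84)*61 = 300*61 = 18300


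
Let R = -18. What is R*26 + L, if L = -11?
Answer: -479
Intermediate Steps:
R*26 + L = -18*26 - 11 = -468 - 11 = -479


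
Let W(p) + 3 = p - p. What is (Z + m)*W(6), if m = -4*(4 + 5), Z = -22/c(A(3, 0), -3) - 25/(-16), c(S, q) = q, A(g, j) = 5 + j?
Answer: 1301/16 ≈ 81.313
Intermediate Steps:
W(p) = -3 (W(p) = -3 + (p - p) = -3 + 0 = -3)
Z = 427/48 (Z = -22/(-3) - 25/(-16) = -22*(-⅓) - 25*(-1/16) = 22/3 + 25/16 = 427/48 ≈ 8.8958)
m = -36 (m = -4*9 = -36)
(Z + m)*W(6) = (427/48 - 36)*(-3) = -1301/48*(-3) = 1301/16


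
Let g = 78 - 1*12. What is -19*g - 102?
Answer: -1356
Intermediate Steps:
g = 66 (g = 78 - 12 = 66)
-19*g - 102 = -19*66 - 102 = -1254 - 102 = -1356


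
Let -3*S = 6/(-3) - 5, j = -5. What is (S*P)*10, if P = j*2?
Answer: -700/3 ≈ -233.33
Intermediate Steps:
P = -10 (P = -5*2 = -10)
S = 7/3 (S = -(6/(-3) - 5)/3 = -(6*(-⅓) - 5)/3 = -(-2 - 5)/3 = -⅓*(-7) = 7/3 ≈ 2.3333)
(S*P)*10 = ((7/3)*(-10))*10 = -70/3*10 = -700/3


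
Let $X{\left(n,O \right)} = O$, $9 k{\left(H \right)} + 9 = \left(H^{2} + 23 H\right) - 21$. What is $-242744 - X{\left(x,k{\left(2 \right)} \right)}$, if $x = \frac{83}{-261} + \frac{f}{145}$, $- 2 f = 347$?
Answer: $- \frac{2184716}{9} \approx -2.4275 \cdot 10^{5}$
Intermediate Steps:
$f = - \frac{347}{2}$ ($f = \left(- \frac{1}{2}\right) 347 = - \frac{347}{2} \approx -173.5$)
$k{\left(H \right)} = - \frac{10}{3} + \frac{H^{2}}{9} + \frac{23 H}{9}$ ($k{\left(H \right)} = -1 + \frac{\left(H^{2} + 23 H\right) - 21}{9} = -1 + \frac{-21 + H^{2} + 23 H}{9} = -1 + \left(- \frac{7}{3} + \frac{H^{2}}{9} + \frac{23 H}{9}\right) = - \frac{10}{3} + \frac{H^{2}}{9} + \frac{23 H}{9}$)
$x = - \frac{3953}{2610}$ ($x = \frac{83}{-261} - \frac{347}{2 \cdot 145} = 83 \left(- \frac{1}{261}\right) - \frac{347}{290} = - \frac{83}{261} - \frac{347}{290} = - \frac{3953}{2610} \approx -1.5146$)
$-242744 - X{\left(x,k{\left(2 \right)} \right)} = -242744 - \left(- \frac{10}{3} + \frac{2^{2}}{9} + \frac{23}{9} \cdot 2\right) = -242744 - \left(- \frac{10}{3} + \frac{1}{9} \cdot 4 + \frac{46}{9}\right) = -242744 - \left(- \frac{10}{3} + \frac{4}{9} + \frac{46}{9}\right) = -242744 - \frac{20}{9} = - \frac{2184716}{9}$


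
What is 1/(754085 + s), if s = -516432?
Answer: 1/237653 ≈ 4.2078e-6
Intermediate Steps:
1/(754085 + s) = 1/(754085 - 516432) = 1/237653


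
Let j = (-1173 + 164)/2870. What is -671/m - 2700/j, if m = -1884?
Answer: 14599793039/1900956 ≈ 7680.2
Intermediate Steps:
j = -1009/2870 (j = -1009*1/2870 = -1009/2870 ≈ -0.35157)
-671/m - 2700/j = -671/(-1884) - 2700/(-1009/2870) = -671*(-1/1884) - 2700*(-2870/1009) = 671/1884 + 7749000/1009 = 14599793039/1900956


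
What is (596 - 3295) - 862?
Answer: -3561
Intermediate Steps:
(596 - 3295) - 862 = -2699 - 862 = -3561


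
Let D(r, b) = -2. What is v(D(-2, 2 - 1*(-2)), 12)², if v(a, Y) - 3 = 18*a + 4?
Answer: 841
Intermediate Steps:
v(a, Y) = 7 + 18*a (v(a, Y) = 3 + (18*a + 4) = 3 + (4 + 18*a) = 7 + 18*a)
v(D(-2, 2 - 1*(-2)), 12)² = (7 + 18*(-2))² = (7 - 36)² = (-29)² = 841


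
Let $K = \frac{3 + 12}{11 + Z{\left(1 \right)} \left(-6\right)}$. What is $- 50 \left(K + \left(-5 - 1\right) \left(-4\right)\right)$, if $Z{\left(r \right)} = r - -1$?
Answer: $-450$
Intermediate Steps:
$Z{\left(r \right)} = 1 + r$ ($Z{\left(r \right)} = r + 1 = 1 + r$)
$K = -15$ ($K = \frac{3 + 12}{11 + \left(1 + 1\right) \left(-6\right)} = \frac{15}{11 + 2 \left(-6\right)} = \frac{15}{11 - 12} = \frac{15}{-1} = 15 \left(-1\right) = -15$)
$- 50 \left(K + \left(-5 - 1\right) \left(-4\right)\right) = - 50 \left(-15 + \left(-5 - 1\right) \left(-4\right)\right) = - 50 \left(-15 - -24\right) = - 50 \left(-15 + 24\right) = \left(-50\right) 9 = -450$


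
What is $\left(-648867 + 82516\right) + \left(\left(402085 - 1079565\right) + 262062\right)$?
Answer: $-981769$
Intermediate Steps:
$\left(-648867 + 82516\right) + \left(\left(402085 - 1079565\right) + 262062\right) = -566351 + \left(-677480 + 262062\right) = -566351 - 415418 = -981769$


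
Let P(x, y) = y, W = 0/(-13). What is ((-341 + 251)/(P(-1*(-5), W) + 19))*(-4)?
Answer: 360/19 ≈ 18.947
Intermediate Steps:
W = 0 (W = 0*(-1/13) = 0)
((-341 + 251)/(P(-1*(-5), W) + 19))*(-4) = ((-341 + 251)/(0 + 19))*(-4) = -90/19*(-4) = 360/19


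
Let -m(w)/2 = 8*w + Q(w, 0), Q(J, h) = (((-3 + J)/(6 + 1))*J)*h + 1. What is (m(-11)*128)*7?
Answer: 155904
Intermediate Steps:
Q(J, h) = 1 + J*h*(-3/7 + J/7) (Q(J, h) = (((-3 + J)/7)*J)*h + 1 = (((-3 + J)*(1/7))*J)*h + 1 = ((-3/7 + J/7)*J)*h + 1 = (J*(-3/7 + J/7))*h + 1 = J*h*(-3/7 + J/7) + 1 = 1 + J*h*(-3/7 + J/7))
m(w) = -2 - 16*w (m(w) = -2*(8*w + (1 - 3/7*w*0 + (1/7)*0*w**2)) = -2*(8*w + (1 + 0 + 0)) = -2*(8*w + 1) = -2*(1 + 8*w) = -2 - 16*w)
(m(-11)*128)*7 = ((-2 - 16*(-11))*128)*7 = ((-2 + 176)*128)*7 = (174*128)*7 = 22272*7 = 155904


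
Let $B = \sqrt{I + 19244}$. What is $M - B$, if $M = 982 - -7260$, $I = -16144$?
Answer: $8242 - 10 \sqrt{31} \approx 8186.3$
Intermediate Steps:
$M = 8242$ ($M = 982 + 7260 = 8242$)
$B = 10 \sqrt{31}$ ($B = \sqrt{-16144 + 19244} = \sqrt{3100} = 10 \sqrt{31} \approx 55.678$)
$M - B = 8242 - 10 \sqrt{31}$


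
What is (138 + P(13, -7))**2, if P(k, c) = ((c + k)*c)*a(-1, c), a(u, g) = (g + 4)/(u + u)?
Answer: 5625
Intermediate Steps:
a(u, g) = (4 + g)/(2*u) (a(u, g) = (4 + g)/((2*u)) = (4 + g)*(1/(2*u)) = (4 + g)/(2*u))
P(k, c) = c*(-2 - c/2)*(c + k) (P(k, c) = ((c + k)*c)*((1/2)*(4 + c)/(-1)) = (c*(c + k))*((1/2)*(-1)*(4 + c)) = (c*(c + k))*(-2 - c/2) = c*(-2 - c/2)*(c + k))
(138 + P(13, -7))**2 = (138 + (1/2)*(-7)*(-4 - 1*(-7))*(-7 + 13))**2 = (138 + (1/2)*(-7)*(-4 + 7)*6)**2 = (138 + (1/2)*(-7)*3*6)**2 = (138 - 63)**2 = 75**2 = 5625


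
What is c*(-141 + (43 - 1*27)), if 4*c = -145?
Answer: 18125/4 ≈ 4531.3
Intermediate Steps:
c = -145/4 (c = (¼)*(-145) = -145/4 ≈ -36.250)
c*(-141 + (43 - 1*27)) = -145*(-141 + (43 - 1*27))/4 = -145*(-141 + (43 - 27))/4 = -145*(-141 + 16)/4 = -145/4*(-125) = 18125/4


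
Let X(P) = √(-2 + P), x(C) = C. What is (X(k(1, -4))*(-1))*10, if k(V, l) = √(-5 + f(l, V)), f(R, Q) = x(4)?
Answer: -10*√(-2 + I) ≈ -3.4356 - 14.553*I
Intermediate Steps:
f(R, Q) = 4
k(V, l) = I (k(V, l) = √(-5 + 4) = √(-1) = I)
(X(k(1, -4))*(-1))*10 = (√(-2 + I)*(-1))*10 = -√(-2 + I)*10 = -10*√(-2 + I)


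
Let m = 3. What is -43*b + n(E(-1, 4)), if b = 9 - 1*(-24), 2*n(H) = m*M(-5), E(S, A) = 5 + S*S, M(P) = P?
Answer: -2853/2 ≈ -1426.5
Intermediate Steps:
E(S, A) = 5 + S²
n(H) = -15/2 (n(H) = (3*(-5))/2 = (½)*(-15) = -15/2)
b = 33 (b = 9 + 24 = 33)
-43*b + n(E(-1, 4)) = -43*33 - 15/2 = -1419 - 15/2 = -2853/2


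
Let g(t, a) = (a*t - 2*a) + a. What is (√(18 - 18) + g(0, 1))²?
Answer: 1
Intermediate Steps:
g(t, a) = -a + a*t (g(t, a) = (-2*a + a*t) + a = -a + a*t)
(√(18 - 18) + g(0, 1))² = (√(18 - 18) + 1*(-1 + 0))² = (√0 + 1*(-1))² = (0 - 1)² = (-1)² = 1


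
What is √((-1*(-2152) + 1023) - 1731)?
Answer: 38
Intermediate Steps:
√((-1*(-2152) + 1023) - 1731) = √((2152 + 1023) - 1731) = √(3175 - 1731) = √1444 = 38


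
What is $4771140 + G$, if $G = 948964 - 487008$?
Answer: $5233096$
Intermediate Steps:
$G = 461956$
$4771140 + G = 4771140 + 461956 = 5233096$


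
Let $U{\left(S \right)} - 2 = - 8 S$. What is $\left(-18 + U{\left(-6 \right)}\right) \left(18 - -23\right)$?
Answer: $1312$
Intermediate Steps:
$U{\left(S \right)} = 2 - 8 S$
$\left(-18 + U{\left(-6 \right)}\right) \left(18 - -23\right) = \left(-18 + \left(2 - -48\right)\right) \left(18 - -23\right) = \left(-18 + \left(2 + 48\right)\right) \left(18 + 23\right) = \left(-18 + 50\right) 41 = 32 \cdot 41 = 1312$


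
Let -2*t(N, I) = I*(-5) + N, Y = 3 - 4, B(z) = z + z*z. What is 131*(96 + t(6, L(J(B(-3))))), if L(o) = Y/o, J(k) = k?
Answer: 145541/12 ≈ 12128.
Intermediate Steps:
B(z) = z + z²
Y = -1
L(o) = -1/o
t(N, I) = -N/2 + 5*I/2 (t(N, I) = -(I*(-5) + N)/2 = -(-5*I + N)/2 = -(N - 5*I)/2 = -N/2 + 5*I/2)
131*(96 + t(6, L(J(B(-3))))) = 131*(96 + (-½*6 + 5*(-1/((-3*(1 - 3))))/2)) = 131*(96 + (-3 + 5*(-1/((-3*(-2))))/2)) = 131*(96 + (-3 + 5*(-1/6)/2)) = 131*(96 + (-3 + 5*(-1*⅙)/2)) = 131*(96 + (-3 + (5/2)*(-⅙))) = 131*(96 + (-3 - 5/12)) = 131*(96 - 41/12) = 131*(1111/12) = 145541/12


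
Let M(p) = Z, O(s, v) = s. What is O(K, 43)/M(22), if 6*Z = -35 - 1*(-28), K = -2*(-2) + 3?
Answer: -6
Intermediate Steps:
K = 7 (K = 4 + 3 = 7)
Z = -7/6 (Z = (-35 - 1*(-28))/6 = (-35 + 28)/6 = (⅙)*(-7) = -7/6 ≈ -1.1667)
M(p) = -7/6
O(K, 43)/M(22) = 7/(-7/6) = 7*(-6/7) = -6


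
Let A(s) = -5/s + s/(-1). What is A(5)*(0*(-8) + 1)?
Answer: -6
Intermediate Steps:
A(s) = -s - 5/s (A(s) = -5/s + s*(-1) = -5/s - s = -s - 5/s)
A(5)*(0*(-8) + 1) = (-1*5 - 5/5)*(0*(-8) + 1) = (-5 - 5*⅕)*(0 + 1) = (-5 - 1)*1 = -6*1 = -6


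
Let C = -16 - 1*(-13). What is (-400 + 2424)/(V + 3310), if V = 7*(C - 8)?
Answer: 2024/3233 ≈ 0.62604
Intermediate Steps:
C = -3 (C = -16 + 13 = -3)
V = -77 (V = 7*(-3 - 8) = 7*(-11) = -77)
(-400 + 2424)/(V + 3310) = (-400 + 2424)/(-77 + 3310) = 2024/3233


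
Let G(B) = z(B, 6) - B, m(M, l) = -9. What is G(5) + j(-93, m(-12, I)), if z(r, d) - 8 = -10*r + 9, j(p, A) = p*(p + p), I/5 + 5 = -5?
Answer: 17260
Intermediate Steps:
I = -50 (I = -25 + 5*(-5) = -25 - 25 = -50)
j(p, A) = 2*p² (j(p, A) = p*(2*p) = 2*p²)
z(r, d) = 17 - 10*r (z(r, d) = 8 + (-10*r + 9) = 8 + (9 - 10*r) = 17 - 10*r)
G(B) = 17 - 11*B (G(B) = (17 - 10*B) - B = 17 - 11*B)
G(5) + j(-93, m(-12, I)) = (17 - 11*5) + 2*(-93)² = (17 - 55) + 2*8649 = -38 + 17298 = 17260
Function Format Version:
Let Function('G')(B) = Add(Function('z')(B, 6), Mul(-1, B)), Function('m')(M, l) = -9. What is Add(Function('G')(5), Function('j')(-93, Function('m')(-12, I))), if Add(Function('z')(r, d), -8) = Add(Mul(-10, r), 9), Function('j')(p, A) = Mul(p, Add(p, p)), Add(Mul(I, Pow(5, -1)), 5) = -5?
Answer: 17260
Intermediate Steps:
I = -50 (I = Add(-25, Mul(5, -5)) = Add(-25, -25) = -50)
Function('j')(p, A) = Mul(2, Pow(p, 2)) (Function('j')(p, A) = Mul(p, Mul(2, p)) = Mul(2, Pow(p, 2)))
Function('z')(r, d) = Add(17, Mul(-10, r)) (Function('z')(r, d) = Add(8, Add(Mul(-10, r), 9)) = Add(8, Add(9, Mul(-10, r))) = Add(17, Mul(-10, r)))
Function('G')(B) = Add(17, Mul(-11, B)) (Function('G')(B) = Add(Add(17, Mul(-10, B)), Mul(-1, B)) = Add(17, Mul(-11, B)))
Add(Function('G')(5), Function('j')(-93, Function('m')(-12, I))) = Add(Add(17, Mul(-11, 5)), Mul(2, Pow(-93, 2))) = Add(Add(17, -55), Mul(2, 8649)) = Add(-38, 17298) = 17260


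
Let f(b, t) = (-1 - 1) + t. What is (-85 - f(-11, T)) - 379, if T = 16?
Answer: -478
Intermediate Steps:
f(b, t) = -2 + t
(-85 - f(-11, T)) - 379 = (-85 - (-2 + 16)) - 379 = (-85 - 1*14) - 379 = (-85 - 14) - 379 = -99 - 379 = -478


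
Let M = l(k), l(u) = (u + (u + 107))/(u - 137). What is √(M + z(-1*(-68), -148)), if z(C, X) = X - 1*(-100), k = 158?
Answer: I*√1365/7 ≈ 5.278*I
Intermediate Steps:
l(u) = (107 + 2*u)/(-137 + u) (l(u) = (u + (107 + u))/(-137 + u) = (107 + 2*u)/(-137 + u))
z(C, X) = 100 + X (z(C, X) = X + 100 = 100 + X)
M = 141/7 (M = (107 + 2*158)/(-137 + 158) = (107 + 316)/21 = (1/21)*423 = 141/7 ≈ 20.143)
√(M + z(-1*(-68), -148)) = √(141/7 + (100 - 148)) = √(141/7 - 48) = √(-195/7) = I*√1365/7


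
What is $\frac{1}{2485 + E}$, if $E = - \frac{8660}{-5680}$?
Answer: $\frac{284}{706173} \approx 0.00040217$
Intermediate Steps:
$E = \frac{433}{284}$ ($E = \left(-8660\right) \left(- \frac{1}{5680}\right) = \frac{433}{284} \approx 1.5246$)
$\frac{1}{2485 + E} = \frac{1}{2485 + \frac{433}{284}} = \frac{1}{\frac{706173}{284}} = \frac{284}{706173}$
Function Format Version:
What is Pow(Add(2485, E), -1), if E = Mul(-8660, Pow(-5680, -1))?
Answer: Rational(284, 706173) ≈ 0.00040217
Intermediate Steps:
E = Rational(433, 284) (E = Mul(-8660, Rational(-1, 5680)) = Rational(433, 284) ≈ 1.5246)
Pow(Add(2485, E), -1) = Pow(Add(2485, Rational(433, 284)), -1) = Pow(Rational(706173, 284), -1) = Rational(284, 706173)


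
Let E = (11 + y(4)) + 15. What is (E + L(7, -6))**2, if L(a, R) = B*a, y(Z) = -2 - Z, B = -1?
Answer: 169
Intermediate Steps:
E = 20 (E = (11 + (-2 - 1*4)) + 15 = (11 + (-2 - 4)) + 15 = (11 - 6) + 15 = 5 + 15 = 20)
L(a, R) = -a
(E + L(7, -6))**2 = (20 - 1*7)**2 = (20 - 7)**2 = 13**2 = 169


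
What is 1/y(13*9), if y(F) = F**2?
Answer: 1/13689 ≈ 7.3051e-5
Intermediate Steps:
1/y(13*9) = 1/((13*9)**2) = 1/(117**2) = 1/13689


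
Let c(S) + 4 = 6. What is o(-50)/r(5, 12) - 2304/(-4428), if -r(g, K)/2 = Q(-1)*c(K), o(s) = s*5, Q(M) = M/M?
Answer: 15503/246 ≈ 63.020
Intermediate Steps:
Q(M) = 1
c(S) = 2 (c(S) = -4 + 6 = 2)
o(s) = 5*s
r(g, K) = -4 (r(g, K) = -2*2 = -4)
o(-50)/r(5, 12) - 2304/(-4428) = (5*(-50))/(-4) - 2304/(-4428) = -250*(-¼) - 2304*(-1/4428) = 125/2 + 64/123 = 15503/246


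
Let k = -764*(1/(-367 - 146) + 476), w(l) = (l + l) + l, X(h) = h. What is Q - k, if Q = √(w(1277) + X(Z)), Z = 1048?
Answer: 186558868/513 + √4879 ≈ 3.6373e+5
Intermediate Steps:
w(l) = 3*l (w(l) = 2*l + l = 3*l)
Q = √4879 (Q = √(3*1277 + 1048) = √(3831 + 1048) = √4879 ≈ 69.850)
k = -186558868/513 (k = -764*(1/(-513) + 476) = -764*(-1/513 + 476) = -764*244187/513 = -186558868/513 ≈ -3.6366e+5)
Q - k = √4879 - 1*(-186558868/513) = √4879 + 186558868/513 = 186558868/513 + √4879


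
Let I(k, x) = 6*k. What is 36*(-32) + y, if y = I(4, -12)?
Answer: -1128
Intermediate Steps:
y = 24 (y = 6*4 = 24)
36*(-32) + y = 36*(-32) + 24 = -1152 + 24 = -1128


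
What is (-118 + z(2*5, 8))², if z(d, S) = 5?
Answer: 12769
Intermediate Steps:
(-118 + z(2*5, 8))² = (-118 + 5)² = (-113)² = 12769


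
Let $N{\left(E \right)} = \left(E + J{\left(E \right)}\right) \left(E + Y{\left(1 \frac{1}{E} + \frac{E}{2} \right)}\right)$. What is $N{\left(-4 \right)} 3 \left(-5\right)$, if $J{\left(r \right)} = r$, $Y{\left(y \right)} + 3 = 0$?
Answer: $-840$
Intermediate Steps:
$Y{\left(y \right)} = -3$ ($Y{\left(y \right)} = -3 + 0 = -3$)
$N{\left(E \right)} = 2 E \left(-3 + E\right)$ ($N{\left(E \right)} = \left(E + E\right) \left(E - 3\right) = 2 E \left(-3 + E\right)$)
$N{\left(-4 \right)} 3 \left(-5\right) = 2 \left(-4\right) \left(-3 - 4\right) 3 \left(-5\right) = 2 \left(-4\right) \left(-7\right) 3 \left(-5\right) = 56 \cdot 3 \left(-5\right) = 168 \left(-5\right) = -840$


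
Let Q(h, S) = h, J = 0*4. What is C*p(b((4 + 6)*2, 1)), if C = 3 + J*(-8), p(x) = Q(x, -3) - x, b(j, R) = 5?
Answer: 0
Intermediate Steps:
J = 0
p(x) = 0 (p(x) = x - x = 0)
C = 3 (C = 3 + 0*(-8) = 3 + 0 = 3)
C*p(b((4 + 6)*2, 1)) = 3*0 = 0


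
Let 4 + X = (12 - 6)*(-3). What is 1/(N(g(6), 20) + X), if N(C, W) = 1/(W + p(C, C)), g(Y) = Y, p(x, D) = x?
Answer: -26/571 ≈ -0.045534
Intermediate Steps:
X = -22 (X = -4 + (12 - 6)*(-3) = -4 + 6*(-3) = -4 - 18 = -22)
N(C, W) = 1/(C + W) (N(C, W) = 1/(W + C) = 1/(C + W))
1/(N(g(6), 20) + X) = 1/(1/(6 + 20) - 22) = 1/(1/26 - 22) = 1/(-571/26) = -26/571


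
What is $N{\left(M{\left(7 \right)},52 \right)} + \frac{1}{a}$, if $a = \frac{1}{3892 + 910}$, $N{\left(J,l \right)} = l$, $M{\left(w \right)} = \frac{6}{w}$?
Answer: $4854$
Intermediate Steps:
$a = \frac{1}{4802} \approx 0.00020825$
$N{\left(M{\left(7 \right)},52 \right)} + \frac{1}{a} = 52 + \frac{1}{\frac{1}{4802}} = 52 + 4802 = 4854$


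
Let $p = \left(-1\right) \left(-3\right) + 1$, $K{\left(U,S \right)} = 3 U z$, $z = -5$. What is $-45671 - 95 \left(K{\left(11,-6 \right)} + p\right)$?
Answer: $-30376$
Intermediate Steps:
$K{\left(U,S \right)} = - 15 U$ ($K{\left(U,S \right)} = 3 U \left(-5\right) = - 15 U$)
$p = 4$ ($p = 3 + 1 = 4$)
$-45671 - 95 \left(K{\left(11,-6 \right)} + p\right) = -45671 - 95 \left(\left(-15\right) 11 + 4\right) = -45671 - 95 \left(-165 + 4\right) = -45671 - -15295 = -45671 + 15295 = -30376$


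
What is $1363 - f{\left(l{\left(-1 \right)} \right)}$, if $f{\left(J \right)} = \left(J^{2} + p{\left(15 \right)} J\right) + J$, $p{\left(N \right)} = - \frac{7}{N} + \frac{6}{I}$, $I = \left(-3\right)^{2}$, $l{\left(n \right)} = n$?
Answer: $\frac{6816}{5} \approx 1363.2$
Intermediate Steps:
$I = 9$
$p{\left(N \right)} = \frac{2}{3} - \frac{7}{N}$ ($p{\left(N \right)} = - \frac{7}{N} + \frac{6}{9} = - \frac{7}{N} + 6 \cdot \frac{1}{9} = - \frac{7}{N} + \frac{2}{3} = \frac{2}{3} - \frac{7}{N}$)
$f{\left(J \right)} = J^{2} + \frac{6 J}{5}$ ($f{\left(J \right)} = \left(J^{2} + \left(\frac{2}{3} - \frac{7}{15}\right) J\right) + J = \left(J^{2} + \frac{J}{5}\right) + J = J^{2} + \frac{6 J}{5}$)
$1363 - f{\left(l{\left(-1 \right)} \right)} = 1363 - \frac{1}{5} \left(-1\right) \left(6 + 5 \left(-1\right)\right) = 1363 - \frac{1}{5} \left(-1\right) \left(6 - 5\right) = 1363 - \frac{1}{5} \left(-1\right) 1 = 1363 - - \frac{1}{5} = 1363 + \frac{1}{5} = \frac{6816}{5}$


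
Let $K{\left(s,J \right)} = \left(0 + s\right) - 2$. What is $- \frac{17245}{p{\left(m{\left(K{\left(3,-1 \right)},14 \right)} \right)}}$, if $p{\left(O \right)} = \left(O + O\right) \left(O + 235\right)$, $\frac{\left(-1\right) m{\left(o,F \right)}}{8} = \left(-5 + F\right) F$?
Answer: $- \frac{17245}{1558368} \approx -0.011066$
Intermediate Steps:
$K{\left(s,J \right)} = -2 + s$ ($K{\left(s,J \right)} = s - 2 = -2 + s$)
$m{\left(o,F \right)} = - 8 F \left(-5 + F\right)$ ($m{\left(o,F \right)} = - 8 \left(-5 + F\right) F = - 8 F \left(-5 + F\right)$)
$p{\left(O \right)} = 2 O \left(235 + O\right)$
$- \frac{17245}{p{\left(m{\left(K{\left(3,-1 \right)},14 \right)} \right)}} = - \frac{17245}{2 \cdot 8 \cdot 14 \left(5 - 14\right) \left(235 + 8 \cdot 14 \left(5 - 14\right)\right)} = - \frac{17245}{2 \cdot 8 \cdot 14 \left(-9\right) \left(235 + 8 \cdot 14 \left(-9\right)\right)} = - \frac{17245}{2 \left(-1008\right) \left(235 - 1008\right)} = - \frac{17245}{2 \left(-1008\right) \left(-773\right)} = - \frac{17245}{1558368}$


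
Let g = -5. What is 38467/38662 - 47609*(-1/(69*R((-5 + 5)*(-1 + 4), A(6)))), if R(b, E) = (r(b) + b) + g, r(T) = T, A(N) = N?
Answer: -140568311/1026030 ≈ -137.00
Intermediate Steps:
R(b, E) = -5 + 2*b (R(b, E) = (b + b) - 5 = 2*b - 5 = -5 + 2*b)
38467/38662 - 47609*(-1/(69*R((-5 + 5)*(-1 + 4), A(6)))) = 38467/38662 - 47609*(-1/(69*(-5 + 2*((-5 + 5)*(-1 + 4))))) = 38467*(1/38662) - 47609*(-1/(69*(-5 + 2*(0*3)))) = 2959/2974 - 47609*(-1/(69*(-5 + 2*0))) = 2959/2974 - 47609*(-1/(69*(-5 + 0))) = 2959/2974 - 47609/(-5*(-23)*3) = 2959/2974 - 47609/(115*3) = 2959/2974 - 47609/345 = -140568311/1026030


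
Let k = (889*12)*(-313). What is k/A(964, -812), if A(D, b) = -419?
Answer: 3339084/419 ≈ 7969.2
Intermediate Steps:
k = -3339084 (k = 10668*(-313) = -3339084)
k/A(964, -812) = -3339084/(-419) = -3339084*(-1/419) = 3339084/419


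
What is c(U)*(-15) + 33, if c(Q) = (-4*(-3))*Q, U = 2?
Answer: -327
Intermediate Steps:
c(Q) = 12*Q
c(U)*(-15) + 33 = (12*2)*(-15) + 33 = 24*(-15) + 33 = -360 + 33 = -327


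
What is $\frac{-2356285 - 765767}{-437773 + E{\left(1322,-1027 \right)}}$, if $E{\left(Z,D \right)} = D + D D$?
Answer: $- \frac{3122052}{615929} \approx -5.0688$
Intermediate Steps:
$E{\left(Z,D \right)} = D + D^{2}$
$\frac{-2356285 - 765767}{-437773 + E{\left(1322,-1027 \right)}} = \frac{-2356285 - 765767}{-437773 - 1027 \left(1 - 1027\right)} = - \frac{3122052}{-437773 - -1053702} = - \frac{3122052}{-437773 + 1053702} = - \frac{3122052}{615929}$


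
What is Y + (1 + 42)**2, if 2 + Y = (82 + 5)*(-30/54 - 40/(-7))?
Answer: 48212/21 ≈ 2295.8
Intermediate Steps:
Y = 9383/21 (Y = -2 + (82 + 5)*(-30/54 - 40/(-7)) = -2 + 87*(-30*1/54 - 40*(-1/7)) = -2 + 87*(-5/9 + 40/7) = -2 + 87*(325/63) = -2 + 9425/21 = 9383/21 ≈ 446.81)
Y + (1 + 42)**2 = 9383/21 + (1 + 42)**2 = 9383/21 + 43**2 = 9383/21 + 1849 = 48212/21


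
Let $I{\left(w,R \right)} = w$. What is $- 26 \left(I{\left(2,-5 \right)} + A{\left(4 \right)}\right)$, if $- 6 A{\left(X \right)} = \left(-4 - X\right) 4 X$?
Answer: $- \frac{1820}{3} \approx -606.67$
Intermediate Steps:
$A{\left(X \right)} = - \frac{X \left(-16 - 4 X\right)}{6}$ ($A{\left(X \right)} = - \frac{\left(-4 - X\right) 4 X}{6} = - \frac{\left(-16 - 4 X\right) X}{6} = - \frac{X \left(-16 - 4 X\right)}{6}$)
$- 26 \left(I{\left(2,-5 \right)} + A{\left(4 \right)}\right) = - 26 \left(2 + \frac{2}{3} \cdot 4 \left(4 + 4\right)\right) = - 26 \left(2 + \frac{2}{3} \cdot 4 \cdot 8\right) = - 26 \left(2 + \frac{64}{3}\right) = \left(-26\right) \frac{70}{3} = - \frac{1820}{3}$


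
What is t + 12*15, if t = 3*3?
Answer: 189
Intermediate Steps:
t = 9
t + 12*15 = 9 + 12*15 = 9 + 180 = 189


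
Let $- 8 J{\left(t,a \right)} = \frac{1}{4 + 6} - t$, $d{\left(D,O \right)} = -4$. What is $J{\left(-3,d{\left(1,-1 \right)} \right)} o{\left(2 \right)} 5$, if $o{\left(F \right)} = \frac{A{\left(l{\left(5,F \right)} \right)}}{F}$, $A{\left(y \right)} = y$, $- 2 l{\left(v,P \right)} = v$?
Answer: $\frac{155}{64} \approx 2.4219$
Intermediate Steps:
$l{\left(v,P \right)} = - \frac{v}{2}$
$J{\left(t,a \right)} = - \frac{1}{80} + \frac{t}{8}$ ($J{\left(t,a \right)} = - \frac{\frac{1}{4 + 6} - t}{8} = - \frac{\frac{1}{10} - t}{8} = - \frac{1}{80} + \frac{t}{8}$)
$o{\left(F \right)} = - \frac{5}{2 F}$ ($o{\left(F \right)} = \frac{\left(- \frac{1}{2}\right) 5}{F} = - \frac{5}{2 F}$)
$J{\left(-3,d{\left(1,-1 \right)} \right)} o{\left(2 \right)} 5 = \left(- \frac{1}{80} + \frac{1}{8} \left(-3\right)\right) \left(- \frac{5}{2 \cdot 2}\right) 5 = \left(- \frac{1}{80} - \frac{3}{8}\right) \left(\left(- \frac{5}{2}\right) \frac{1}{2}\right) 5 = \left(- \frac{31}{80}\right) \left(- \frac{5}{4}\right) 5 = \frac{31}{64} \cdot 5 = \frac{155}{64}$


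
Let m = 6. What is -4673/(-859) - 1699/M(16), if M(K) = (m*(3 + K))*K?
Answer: 7064111/1566816 ≈ 4.5086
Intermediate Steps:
M(K) = K*(18 + 6*K) (M(K) = (6*(3 + K))*K = (18 + 6*K)*K = K*(18 + 6*K))
-4673/(-859) - 1699/M(16) = -4673/(-859) - 1699*1/(96*(3 + 16)) = -4673*(-1/859) - 1699/(6*16*19) = 4673/859 - 1699/1824 = 7064111/1566816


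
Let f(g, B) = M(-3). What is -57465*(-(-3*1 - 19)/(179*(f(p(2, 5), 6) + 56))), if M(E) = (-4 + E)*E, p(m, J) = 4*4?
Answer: -114930/1253 ≈ -91.724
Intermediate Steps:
p(m, J) = 16
M(E) = E*(-4 + E)
f(g, B) = 21 (f(g, B) = -3*(-4 - 3) = -3*(-7) = 21)
-57465*(-(-3*1 - 19)/(179*(f(p(2, 5), 6) + 56))) = -57465*(-(-3*1 - 19)/(179*(21 + 56))) = -57465/((-13783/(-3 - 19))) = -57465/((-13783/(-22))) = -57465/((-13783*(-1)/22)) = -57465/((-179*(-7/2))) = -57465/1253/2 = -57465*2/1253 = -114930/1253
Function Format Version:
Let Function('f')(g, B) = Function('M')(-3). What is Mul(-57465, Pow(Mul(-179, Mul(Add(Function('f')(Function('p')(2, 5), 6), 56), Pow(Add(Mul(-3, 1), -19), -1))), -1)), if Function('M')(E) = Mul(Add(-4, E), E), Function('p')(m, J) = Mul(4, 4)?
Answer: Rational(-114930, 1253) ≈ -91.724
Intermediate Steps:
Function('p')(m, J) = 16
Function('M')(E) = Mul(E, Add(-4, E))
Function('f')(g, B) = 21 (Function('f')(g, B) = Mul(-3, Add(-4, -3)) = Mul(-3, -7) = 21)
Mul(-57465, Pow(Mul(-179, Mul(Add(Function('f')(Function('p')(2, 5), 6), 56), Pow(Add(Mul(-3, 1), -19), -1))), -1)) = Mul(-57465, Pow(Mul(-179, Mul(Add(21, 56), Pow(Add(Mul(-3, 1), -19), -1))), -1)) = Mul(-57465, Pow(Mul(-179, Mul(77, Pow(Add(-3, -19), -1))), -1)) = Mul(-57465, Pow(Mul(-179, Mul(77, Pow(-22, -1))), -1)) = Mul(-57465, Pow(Mul(-179, Mul(77, Rational(-1, 22))), -1)) = Mul(-57465, Pow(Mul(-179, Rational(-7, 2)), -1)) = Mul(-57465, Pow(Rational(1253, 2), -1)) = Mul(-57465, Rational(2, 1253)) = Rational(-114930, 1253)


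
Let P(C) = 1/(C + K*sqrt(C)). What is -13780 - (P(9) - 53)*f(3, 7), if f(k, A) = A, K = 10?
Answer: -522958/39 ≈ -13409.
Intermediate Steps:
P(C) = 1/(C + 10*sqrt(C))
-13780 - (P(9) - 53)*f(3, 7) = -13780 - (1/(9 + 10*sqrt(9)) - 53)*7 = -13780 - (1/(9 + 10*3) - 53)*7 = -13780 - (1/(9 + 30) - 53)*7 = -13780 - (1/39 - 53)*7 = -13780 - (-2066)*7/39 = -13780 - 1*(-14462/39) = -13780 + 14462/39 = -522958/39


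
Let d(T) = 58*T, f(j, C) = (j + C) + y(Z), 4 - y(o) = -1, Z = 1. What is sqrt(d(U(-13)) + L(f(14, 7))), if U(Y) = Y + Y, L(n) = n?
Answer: I*sqrt(1482) ≈ 38.497*I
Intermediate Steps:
y(o) = 5 (y(o) = 4 - 1*(-1) = 4 + 1 = 5)
f(j, C) = 5 + C + j (f(j, C) = (j + C) + 5 = (C + j) + 5 = 5 + C + j)
U(Y) = 2*Y
sqrt(d(U(-13)) + L(f(14, 7))) = sqrt(58*(2*(-13)) + (5 + 7 + 14)) = sqrt(58*(-26) + 26) = sqrt(-1508 + 26) = sqrt(-1482) = I*sqrt(1482)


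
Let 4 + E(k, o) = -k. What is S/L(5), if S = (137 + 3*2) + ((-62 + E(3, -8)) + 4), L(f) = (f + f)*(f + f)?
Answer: 39/50 ≈ 0.78000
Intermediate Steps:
E(k, o) = -4 - k
L(f) = 4*f² (L(f) = (2*f)*(2*f) = 4*f²)
S = 78 (S = (137 + 3*2) + ((-62 + (-4 - 1*3)) + 4) = (137 + 6) + ((-62 + (-4 - 3)) + 4) = 143 + ((-62 - 7) + 4) = 143 + (-69 + 4) = 143 - 65 = 78)
S/L(5) = 78/((4*5²)) = 78/((4*25)) = 78/100 = 78*(1/100) = 39/50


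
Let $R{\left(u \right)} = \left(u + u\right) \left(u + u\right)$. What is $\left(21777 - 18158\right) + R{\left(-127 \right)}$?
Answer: $68135$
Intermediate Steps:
$R{\left(u \right)} = 4 u^{2}$ ($R{\left(u \right)} = 2 u 2 u = 4 u^{2}$)
$\left(21777 - 18158\right) + R{\left(-127 \right)} = \left(21777 - 18158\right) + 4 \left(-127\right)^{2} = 3619 + 4 \cdot 16129 = 3619 + 64516 = 68135$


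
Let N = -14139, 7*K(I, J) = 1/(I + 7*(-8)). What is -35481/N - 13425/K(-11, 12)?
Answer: 29674591552/4713 ≈ 6.2963e+6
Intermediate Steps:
K(I, J) = 1/(7*(-56 + I)) (K(I, J) = 1/(7*(I + 7*(-8))) = 1/(7*(I - 56)) = 1/(7*(-56 + I)))
-35481/N - 13425/K(-11, 12) = -35481/(-14139) - 13425/(1/(7*(-56 - 11))) = -35481*(-1/14139) - 13425/((⅐)/(-67)) = 11827/4713 - 13425/((⅐)*(-1/67)) = 11827/4713 - 13425/(-1/469) = 11827/4713 - 13425*(-469) = 11827/4713 + 6296325 = 29674591552/4713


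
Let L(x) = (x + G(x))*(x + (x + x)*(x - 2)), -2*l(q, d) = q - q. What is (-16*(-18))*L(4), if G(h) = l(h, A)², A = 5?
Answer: 23040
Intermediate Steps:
l(q, d) = 0 (l(q, d) = -(q - q)/2 = -½*0 = 0)
G(h) = 0 (G(h) = 0² = 0)
L(x) = x*(x + 2*x*(-2 + x)) (L(x) = (x + 0)*(x + (x + x)*(x - 2)) = x*(x + (2*x)*(-2 + x)) = x*(x + 2*x*(-2 + x)))
(-16*(-18))*L(4) = (-16*(-18))*(4²*(-3 + 2*4)) = 288*(16*(-3 + 8)) = 288*(16*5) = 288*80 = 23040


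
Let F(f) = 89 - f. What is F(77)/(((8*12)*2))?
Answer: 1/16 ≈ 0.062500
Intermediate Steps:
F(77)/(((8*12)*2)) = (89 - 1*77)/(((8*12)*2)) = (89 - 77)/((96*2)) = 12/192 = 12*(1/192) = 1/16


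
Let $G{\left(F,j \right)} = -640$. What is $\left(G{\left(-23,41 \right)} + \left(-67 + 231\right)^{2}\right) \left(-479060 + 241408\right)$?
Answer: $-6239790912$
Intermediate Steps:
$\left(G{\left(-23,41 \right)} + \left(-67 + 231\right)^{2}\right) \left(-479060 + 241408\right) = \left(-640 + \left(-67 + 231\right)^{2}\right) \left(-479060 + 241408\right) = \left(-640 + 164^{2}\right) \left(-237652\right) = \left(-640 + 26896\right) \left(-237652\right) = 26256 \left(-237652\right) = -6239790912$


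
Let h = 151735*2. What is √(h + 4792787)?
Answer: √5096257 ≈ 2257.5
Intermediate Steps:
h = 303470
√(h + 4792787) = √(303470 + 4792787) = √5096257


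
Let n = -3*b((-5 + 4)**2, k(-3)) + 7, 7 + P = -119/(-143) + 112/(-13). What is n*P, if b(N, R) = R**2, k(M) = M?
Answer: 42280/143 ≈ 295.66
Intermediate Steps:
P = -2114/143 (P = -7 + (-119/(-143) + 112/(-13)) = -7 + (-119*(-1/143) + 112*(-1/13)) = -7 + (119/143 - 112/13) = -7 - 1113/143 = -2114/143 ≈ -14.783)
n = -20 (n = -3*(-3)**2 + 7 = -3*9 + 7 = -27 + 7 = -20)
n*P = -20*(-2114/143) = 42280/143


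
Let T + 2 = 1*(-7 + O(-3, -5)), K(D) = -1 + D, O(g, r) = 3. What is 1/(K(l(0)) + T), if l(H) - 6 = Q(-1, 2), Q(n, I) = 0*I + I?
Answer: 1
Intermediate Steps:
Q(n, I) = I (Q(n, I) = 0 + I = I)
l(H) = 8 (l(H) = 6 + 2 = 8)
T = -6 (T = -2 + 1*(-7 + 3) = -2 + 1*(-4) = -2 - 4 = -6)
1/(K(l(0)) + T) = 1/((-1 + 8) - 6) = 1/(7 - 6) = 1/1 = 1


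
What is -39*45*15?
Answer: -26325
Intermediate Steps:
-39*45*15 = -1755*15 = -26325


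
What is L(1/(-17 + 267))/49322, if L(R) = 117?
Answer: 9/3794 ≈ 0.0023722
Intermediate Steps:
L(1/(-17 + 267))/49322 = 117/49322 = 117*(1/49322) = 9/3794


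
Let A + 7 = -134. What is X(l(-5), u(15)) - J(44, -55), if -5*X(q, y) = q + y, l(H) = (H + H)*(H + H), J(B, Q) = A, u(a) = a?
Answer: 118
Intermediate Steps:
A = -141 (A = -7 - 134 = -141)
J(B, Q) = -141
l(H) = 4*H**2 (l(H) = (2*H)*(2*H) = 4*H**2)
X(q, y) = -q/5 - y/5 (X(q, y) = -(q + y)/5 = -q/5 - y/5)
X(l(-5), u(15)) - J(44, -55) = (-4*(-5)**2/5 - 1/5*15) - 1*(-141) = (-4*25/5 - 3) + 141 = (-1/5*100 - 3) + 141 = (-20 - 3) + 141 = -23 + 141 = 118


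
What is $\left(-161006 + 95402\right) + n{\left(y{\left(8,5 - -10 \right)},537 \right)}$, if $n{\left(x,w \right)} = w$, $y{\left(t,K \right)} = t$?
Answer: $-65067$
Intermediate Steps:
$\left(-161006 + 95402\right) + n{\left(y{\left(8,5 - -10 \right)},537 \right)} = \left(-161006 + 95402\right) + 537 = -65604 + 537 = -65067$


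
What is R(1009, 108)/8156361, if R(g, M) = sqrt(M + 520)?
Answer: 2*sqrt(157)/8156361 ≈ 3.0724e-6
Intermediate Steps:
R(g, M) = sqrt(520 + M)
R(1009, 108)/8156361 = sqrt(520 + 108)/8156361 = sqrt(628)*(1/8156361) = (2*sqrt(157))*(1/8156361) = 2*sqrt(157)/8156361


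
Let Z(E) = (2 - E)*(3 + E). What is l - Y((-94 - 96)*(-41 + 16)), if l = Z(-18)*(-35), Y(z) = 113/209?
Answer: 2194387/209 ≈ 10499.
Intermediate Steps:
Y(z) = 113/209 (Y(z) = 113*(1/209) = 113/209)
l = 10500 (l = (6 - 1*(-18) - 1*(-18)²)*(-35) = (6 + 18 - 1*324)*(-35) = (6 + 18 - 324)*(-35) = -300*(-35) = 10500)
l - Y((-94 - 96)*(-41 + 16)) = 10500 - 1*113/209 = 10500 - 113/209 = 2194387/209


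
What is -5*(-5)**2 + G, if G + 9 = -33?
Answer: -167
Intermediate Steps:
G = -42 (G = -9 - 33 = -42)
-5*(-5)**2 + G = -5*(-5)**2 - 42 = -5*25 - 42 = -125 - 42 = -167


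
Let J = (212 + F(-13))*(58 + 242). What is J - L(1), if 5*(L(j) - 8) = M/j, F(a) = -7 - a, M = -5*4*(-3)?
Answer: 65380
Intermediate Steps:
M = 60 (M = -20*(-3) = 60)
L(j) = 8 + 12/j (L(j) = 8 + (60/j)/5 = 8 + 12/j)
J = 65400 (J = (212 + (-7 - 1*(-13)))*(58 + 242) = (212 + (-7 + 13))*300 = (212 + 6)*300 = 218*300 = 65400)
J - L(1) = 65400 - (8 + 12/1) = 65400 - (8 + 12*1) = 65400 - (8 + 12) = 65400 - 1*20 = 65400 - 20 = 65380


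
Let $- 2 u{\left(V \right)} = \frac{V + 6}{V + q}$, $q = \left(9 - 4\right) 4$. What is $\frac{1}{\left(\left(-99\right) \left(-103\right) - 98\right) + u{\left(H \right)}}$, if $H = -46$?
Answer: $\frac{13}{131277} \approx 9.9027 \cdot 10^{-5}$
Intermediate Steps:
$q = 20$ ($q = 5 \cdot 4 = 20$)
$u{\left(V \right)} = - \frac{6 + V}{2 \left(20 + V\right)}$ ($u{\left(V \right)} = - \frac{\left(V + 6\right) \frac{1}{V + 20}}{2} = - \frac{\left(6 + V\right) \frac{1}{20 + V}}{2} = - \frac{\frac{1}{20 + V} \left(6 + V\right)}{2} = - \frac{6 + V}{2 \left(20 + V\right)}$)
$\frac{1}{\left(\left(-99\right) \left(-103\right) - 98\right) + u{\left(H \right)}} = \frac{1}{\left(\left(-99\right) \left(-103\right) - 98\right) + \frac{-6 - -46}{2 \left(20 - 46\right)}} = \frac{1}{\left(10197 - 98\right) + \frac{-6 + 46}{2 \left(-26\right)}} = \frac{1}{10099 + \frac{1}{2} \left(- \frac{1}{26}\right) 40} = \frac{1}{10099 - \frac{10}{13}} = \frac{1}{\frac{131277}{13}} = \frac{13}{131277}$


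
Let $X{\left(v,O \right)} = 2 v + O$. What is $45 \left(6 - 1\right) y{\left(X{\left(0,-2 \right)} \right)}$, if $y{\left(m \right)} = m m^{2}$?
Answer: $-1800$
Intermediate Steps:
$X{\left(v,O \right)} = O + 2 v$
$y{\left(m \right)} = m^{3}$
$45 \left(6 - 1\right) y{\left(X{\left(0,-2 \right)} \right)} = 45 \left(6 - 1\right) \left(-2 + 2 \cdot 0\right)^{3} = 45 \left(6 - 1\right) \left(-2 + 0\right)^{3} = 45 \cdot 5 \left(-2\right)^{3} = 225 \left(-8\right) = -1800$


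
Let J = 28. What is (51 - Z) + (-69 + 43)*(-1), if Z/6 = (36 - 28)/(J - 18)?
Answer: 361/5 ≈ 72.200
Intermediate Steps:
Z = 24/5 (Z = 6*((36 - 28)/(28 - 18)) = 6*(8/10) = 6*(8*(1/10)) = 6*(4/5) = 24/5 ≈ 4.8000)
(51 - Z) + (-69 + 43)*(-1) = (51 - 1*24/5) + (-69 + 43)*(-1) = (51 - 24/5) - 26*(-1) = 231/5 + 26 = 361/5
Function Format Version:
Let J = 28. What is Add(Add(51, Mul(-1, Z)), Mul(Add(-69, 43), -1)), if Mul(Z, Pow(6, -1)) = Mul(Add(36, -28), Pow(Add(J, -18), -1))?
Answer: Rational(361, 5) ≈ 72.200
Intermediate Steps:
Z = Rational(24, 5) (Z = Mul(6, Mul(Add(36, -28), Pow(Add(28, -18), -1))) = Mul(6, Mul(8, Pow(10, -1))) = Mul(6, Mul(8, Rational(1, 10))) = Mul(6, Rational(4, 5)) = Rational(24, 5) ≈ 4.8000)
Add(Add(51, Mul(-1, Z)), Mul(Add(-69, 43), -1)) = Add(Add(51, Mul(-1, Rational(24, 5))), Mul(Add(-69, 43), -1)) = Add(Add(51, Rational(-24, 5)), Mul(-26, -1)) = Add(Rational(231, 5), 26) = Rational(361, 5)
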